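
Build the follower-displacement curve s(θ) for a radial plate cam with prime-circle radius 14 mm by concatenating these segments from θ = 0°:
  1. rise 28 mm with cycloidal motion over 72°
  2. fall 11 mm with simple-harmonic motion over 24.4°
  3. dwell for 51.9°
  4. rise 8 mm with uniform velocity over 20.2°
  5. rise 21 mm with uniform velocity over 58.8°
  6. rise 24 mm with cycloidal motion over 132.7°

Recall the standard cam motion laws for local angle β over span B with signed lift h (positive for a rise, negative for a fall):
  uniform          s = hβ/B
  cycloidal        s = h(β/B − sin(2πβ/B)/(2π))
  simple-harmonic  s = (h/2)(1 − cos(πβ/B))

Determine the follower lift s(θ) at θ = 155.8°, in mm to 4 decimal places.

seg 1 [0°–72°] cycloidal, h=28: full span → s += 28 → s = 28.0000
seg 2 [72°–96.4°] simple-harmonic, h=-11: full span → s += -11 → s = 17.0000
seg 3 [96.4°–148.3°] dwell: s stays 17.0000
seg 4 [148.3°–168.5°] uniform, h=8: θ=155.8° here. β=7.5, B=20.2. 8·7.5/20.2 = 2.9703 → s = 19.9703

19.9703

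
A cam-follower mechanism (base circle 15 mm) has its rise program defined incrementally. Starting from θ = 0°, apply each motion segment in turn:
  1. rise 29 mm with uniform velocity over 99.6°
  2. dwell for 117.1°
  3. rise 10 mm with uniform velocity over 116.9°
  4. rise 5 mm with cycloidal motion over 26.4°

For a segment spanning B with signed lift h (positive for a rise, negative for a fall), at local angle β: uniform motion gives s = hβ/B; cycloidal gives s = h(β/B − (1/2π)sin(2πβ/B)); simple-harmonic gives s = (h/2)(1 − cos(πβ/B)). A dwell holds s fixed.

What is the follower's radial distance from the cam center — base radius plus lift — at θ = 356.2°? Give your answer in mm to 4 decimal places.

seg 1 [0°–99.6°] uniform, h=29: full span → s += 29 → s = 29.0000
seg 2 [99.6°–216.7°] dwell: s stays 29.0000
seg 3 [216.7°–333.6°] uniform, h=10: full span → s += 10 → s = 39.0000
seg 4 [333.6°–360°] cycloidal, h=5: θ=356.2° here. β=22.6, B=26.4. 5·(0.8561 − sin(2π·0.8561)/(2π)) = 4.9058 → s = 43.9058
radial distance = base radius + s = 15 + 43.9058 = 58.9058

58.9058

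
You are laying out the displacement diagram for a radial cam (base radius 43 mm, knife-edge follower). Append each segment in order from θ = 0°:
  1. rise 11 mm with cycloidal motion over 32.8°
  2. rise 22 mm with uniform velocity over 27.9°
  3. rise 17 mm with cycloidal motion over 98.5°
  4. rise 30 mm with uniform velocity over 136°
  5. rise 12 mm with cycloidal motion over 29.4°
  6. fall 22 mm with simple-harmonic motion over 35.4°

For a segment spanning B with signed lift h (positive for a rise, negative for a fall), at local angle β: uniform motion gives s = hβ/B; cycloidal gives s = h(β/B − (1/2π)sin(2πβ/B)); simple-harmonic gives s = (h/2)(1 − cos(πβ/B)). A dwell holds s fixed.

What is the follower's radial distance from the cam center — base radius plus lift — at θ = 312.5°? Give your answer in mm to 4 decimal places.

seg 1 [0°–32.8°] cycloidal, h=11: full span → s += 11 → s = 11.0000
seg 2 [32.8°–60.7°] uniform, h=22: full span → s += 22 → s = 33.0000
seg 3 [60.7°–159.2°] cycloidal, h=17: full span → s += 17 → s = 50.0000
seg 4 [159.2°–295.2°] uniform, h=30: full span → s += 30 → s = 80.0000
seg 5 [295.2°–324.6°] cycloidal, h=12: θ=312.5° here. β=17.3, B=29.4. 12·(0.5884 − sin(2π·0.5884)/(2π)) = 8.0687 → s = 88.0687
radial distance = base radius + s = 43 + 88.0687 = 131.0687

131.0687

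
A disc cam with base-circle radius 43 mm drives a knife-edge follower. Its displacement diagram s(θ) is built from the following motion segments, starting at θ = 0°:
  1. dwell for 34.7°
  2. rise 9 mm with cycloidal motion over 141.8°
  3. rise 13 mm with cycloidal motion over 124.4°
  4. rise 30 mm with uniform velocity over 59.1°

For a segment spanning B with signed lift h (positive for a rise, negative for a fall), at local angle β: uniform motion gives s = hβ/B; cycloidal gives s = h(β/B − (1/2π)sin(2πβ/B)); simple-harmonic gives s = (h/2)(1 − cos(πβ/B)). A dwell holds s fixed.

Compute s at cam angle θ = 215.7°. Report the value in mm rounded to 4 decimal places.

seg 1 [0°–34.7°] dwell: s stays 0.0000
seg 2 [34.7°–176.5°] cycloidal, h=9: full span → s += 9 → s = 9.0000
seg 3 [176.5°–300.9°] cycloidal, h=13: θ=215.7° here. β=39.2, B=124.4. 13·(0.3151 − sin(2π·0.3151)/(2π)) = 2.1982 → s = 11.1982

11.1982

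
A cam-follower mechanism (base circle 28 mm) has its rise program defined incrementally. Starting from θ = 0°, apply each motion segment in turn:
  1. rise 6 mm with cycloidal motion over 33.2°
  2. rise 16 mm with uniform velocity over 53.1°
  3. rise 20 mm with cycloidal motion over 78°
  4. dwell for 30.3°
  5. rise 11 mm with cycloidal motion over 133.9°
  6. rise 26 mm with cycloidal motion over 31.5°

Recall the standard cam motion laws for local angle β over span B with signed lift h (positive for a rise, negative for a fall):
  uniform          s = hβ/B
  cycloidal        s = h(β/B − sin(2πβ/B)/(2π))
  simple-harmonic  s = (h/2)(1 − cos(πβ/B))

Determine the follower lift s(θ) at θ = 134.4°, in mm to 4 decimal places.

seg 1 [0°–33.2°] cycloidal, h=6: full span → s += 6 → s = 6.0000
seg 2 [33.2°–86.3°] uniform, h=16: full span → s += 16 → s = 22.0000
seg 3 [86.3°–164.3°] cycloidal, h=20: θ=134.4° here. β=48.1, B=78. 20·(0.6167 − sin(2π·0.6167)/(2π)) = 14.4632 → s = 36.4632

36.4632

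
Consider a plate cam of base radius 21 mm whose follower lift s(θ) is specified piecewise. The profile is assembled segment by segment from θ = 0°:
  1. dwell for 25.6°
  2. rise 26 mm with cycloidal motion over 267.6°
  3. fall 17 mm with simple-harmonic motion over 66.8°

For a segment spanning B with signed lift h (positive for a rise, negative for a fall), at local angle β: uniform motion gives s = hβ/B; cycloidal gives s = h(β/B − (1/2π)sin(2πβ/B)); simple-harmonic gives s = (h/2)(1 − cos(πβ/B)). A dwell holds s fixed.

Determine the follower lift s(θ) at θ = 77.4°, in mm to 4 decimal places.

seg 1 [0°–25.6°] dwell: s stays 0.0000
seg 2 [25.6°–293.2°] cycloidal, h=26: θ=77.4° here. β=51.8, B=267.6. 26·(0.1936 − sin(2π·0.1936)/(2π)) = 1.1522 → s = 1.1522

1.1522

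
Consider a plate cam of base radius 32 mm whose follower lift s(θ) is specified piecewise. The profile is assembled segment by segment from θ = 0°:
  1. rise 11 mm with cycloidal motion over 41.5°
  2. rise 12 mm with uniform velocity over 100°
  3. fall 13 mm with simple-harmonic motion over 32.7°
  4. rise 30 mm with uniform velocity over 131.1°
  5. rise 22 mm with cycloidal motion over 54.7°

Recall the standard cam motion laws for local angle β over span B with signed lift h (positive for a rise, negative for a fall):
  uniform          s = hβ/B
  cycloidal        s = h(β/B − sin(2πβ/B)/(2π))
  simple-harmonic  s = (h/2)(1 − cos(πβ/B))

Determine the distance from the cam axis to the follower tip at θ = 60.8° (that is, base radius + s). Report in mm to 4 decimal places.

seg 1 [0°–41.5°] cycloidal, h=11: full span → s += 11 → s = 11.0000
seg 2 [41.5°–141.5°] uniform, h=12: θ=60.8° here. β=19.3, B=100. 12·19.3/100 = 2.3160 → s = 13.3160
radial distance = base radius + s = 32 + 13.3160 = 45.3160

45.3160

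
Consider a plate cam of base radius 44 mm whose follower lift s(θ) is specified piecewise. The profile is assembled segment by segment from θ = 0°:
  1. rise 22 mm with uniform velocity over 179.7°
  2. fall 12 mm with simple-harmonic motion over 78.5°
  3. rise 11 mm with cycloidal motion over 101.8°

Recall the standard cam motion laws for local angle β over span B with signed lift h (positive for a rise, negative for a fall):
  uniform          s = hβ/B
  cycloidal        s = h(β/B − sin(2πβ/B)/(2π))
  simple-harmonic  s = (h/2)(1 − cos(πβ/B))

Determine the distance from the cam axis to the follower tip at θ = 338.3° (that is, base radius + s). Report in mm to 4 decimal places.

seg 1 [0°–179.7°] uniform, h=22: full span → s += 22 → s = 22.0000
seg 2 [179.7°–258.2°] simple-harmonic, h=-12: full span → s += -12 → s = 10.0000
seg 3 [258.2°–360°] cycloidal, h=11: θ=338.3° here. β=80.1, B=101.8. 11·(0.7868 − sin(2π·0.7868)/(2π)) = 10.3592 → s = 20.3592
radial distance = base radius + s = 44 + 20.3592 = 64.3592

64.3592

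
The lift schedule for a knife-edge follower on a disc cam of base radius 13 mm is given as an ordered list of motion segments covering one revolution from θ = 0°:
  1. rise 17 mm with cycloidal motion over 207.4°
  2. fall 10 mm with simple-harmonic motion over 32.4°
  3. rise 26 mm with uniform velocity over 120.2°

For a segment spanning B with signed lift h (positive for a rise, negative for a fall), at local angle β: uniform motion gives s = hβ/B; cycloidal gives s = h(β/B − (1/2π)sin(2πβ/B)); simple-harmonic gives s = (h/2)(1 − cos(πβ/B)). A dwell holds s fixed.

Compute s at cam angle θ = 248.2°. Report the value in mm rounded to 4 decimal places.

seg 1 [0°–207.4°] cycloidal, h=17: full span → s += 17 → s = 17.0000
seg 2 [207.4°–239.8°] simple-harmonic, h=-10: full span → s += -10 → s = 7.0000
seg 3 [239.8°–360°] uniform, h=26: θ=248.2° here. β=8.4, B=120.2. 26·8.4/120.2 = 1.8170 → s = 8.8170

8.8170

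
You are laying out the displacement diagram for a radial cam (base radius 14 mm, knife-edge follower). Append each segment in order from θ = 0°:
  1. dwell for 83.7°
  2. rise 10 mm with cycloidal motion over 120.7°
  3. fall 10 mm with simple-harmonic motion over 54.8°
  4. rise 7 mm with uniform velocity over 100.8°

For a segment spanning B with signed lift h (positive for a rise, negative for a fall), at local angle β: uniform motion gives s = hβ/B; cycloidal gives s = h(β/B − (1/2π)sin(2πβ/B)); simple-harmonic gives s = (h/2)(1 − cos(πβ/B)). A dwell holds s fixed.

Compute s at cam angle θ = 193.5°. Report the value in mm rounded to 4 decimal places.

seg 1 [0°–83.7°] dwell: s stays 0.0000
seg 2 [83.7°–204.4°] cycloidal, h=10: θ=193.5° here. β=109.8, B=120.7. 10·(0.9097 − sin(2π·0.9097)/(2π)) = 9.9523 → s = 9.9523

9.9523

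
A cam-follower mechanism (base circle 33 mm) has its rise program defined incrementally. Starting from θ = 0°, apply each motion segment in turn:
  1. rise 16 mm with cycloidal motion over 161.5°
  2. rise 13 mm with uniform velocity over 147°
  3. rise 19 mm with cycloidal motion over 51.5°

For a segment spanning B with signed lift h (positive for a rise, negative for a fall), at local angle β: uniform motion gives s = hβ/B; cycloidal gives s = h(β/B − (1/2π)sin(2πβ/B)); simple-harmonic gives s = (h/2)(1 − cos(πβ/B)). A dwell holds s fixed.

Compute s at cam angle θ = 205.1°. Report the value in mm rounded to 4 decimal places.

seg 1 [0°–161.5°] cycloidal, h=16: full span → s += 16 → s = 16.0000
seg 2 [161.5°–308.5°] uniform, h=13: θ=205.1° here. β=43.6, B=147. 13·43.6/147 = 3.8558 → s = 19.8558

19.8558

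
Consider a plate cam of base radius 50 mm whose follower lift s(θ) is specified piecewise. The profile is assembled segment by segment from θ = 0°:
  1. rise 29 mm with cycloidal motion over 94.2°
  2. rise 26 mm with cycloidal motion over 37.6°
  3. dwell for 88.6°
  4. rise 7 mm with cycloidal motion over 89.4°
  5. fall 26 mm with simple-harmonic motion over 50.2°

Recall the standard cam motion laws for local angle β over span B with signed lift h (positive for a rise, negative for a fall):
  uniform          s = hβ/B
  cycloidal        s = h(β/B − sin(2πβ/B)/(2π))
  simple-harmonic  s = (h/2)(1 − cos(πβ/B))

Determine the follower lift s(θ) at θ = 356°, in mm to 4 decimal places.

seg 1 [0°–94.2°] cycloidal, h=29: full span → s += 29 → s = 29.0000
seg 2 [94.2°–131.8°] cycloidal, h=26: full span → s += 26 → s = 55.0000
seg 3 [131.8°–220.4°] dwell: s stays 55.0000
seg 4 [220.4°–309.8°] cycloidal, h=7: full span → s += 7 → s = 62.0000
seg 5 [309.8°–360°] simple-harmonic, h=-26: θ=356° here. β=46.2, B=50.2. -26/2·(1 − cos(π·0.9203)) = -25.5948 → s = 36.4052

36.4052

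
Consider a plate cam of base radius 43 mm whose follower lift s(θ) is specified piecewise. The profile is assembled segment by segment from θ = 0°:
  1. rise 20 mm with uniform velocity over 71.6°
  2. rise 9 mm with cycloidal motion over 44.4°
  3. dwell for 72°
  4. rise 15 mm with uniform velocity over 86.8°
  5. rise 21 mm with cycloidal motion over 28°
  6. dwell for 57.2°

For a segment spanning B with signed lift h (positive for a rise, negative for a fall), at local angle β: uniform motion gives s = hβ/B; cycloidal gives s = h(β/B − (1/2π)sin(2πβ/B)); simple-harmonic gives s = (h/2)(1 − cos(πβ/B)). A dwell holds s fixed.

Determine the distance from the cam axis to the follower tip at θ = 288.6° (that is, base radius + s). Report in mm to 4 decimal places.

seg 1 [0°–71.6°] uniform, h=20: full span → s += 20 → s = 20.0000
seg 2 [71.6°–116°] cycloidal, h=9: full span → s += 9 → s = 29.0000
seg 3 [116°–188°] dwell: s stays 29.0000
seg 4 [188°–274.8°] uniform, h=15: full span → s += 15 → s = 44.0000
seg 5 [274.8°–302.8°] cycloidal, h=21: θ=288.6° here. β=13.8, B=28. 21·(0.4929 − sin(2π·0.4929)/(2π)) = 10.2001 → s = 54.2001
radial distance = base radius + s = 43 + 54.2001 = 97.2001

97.2001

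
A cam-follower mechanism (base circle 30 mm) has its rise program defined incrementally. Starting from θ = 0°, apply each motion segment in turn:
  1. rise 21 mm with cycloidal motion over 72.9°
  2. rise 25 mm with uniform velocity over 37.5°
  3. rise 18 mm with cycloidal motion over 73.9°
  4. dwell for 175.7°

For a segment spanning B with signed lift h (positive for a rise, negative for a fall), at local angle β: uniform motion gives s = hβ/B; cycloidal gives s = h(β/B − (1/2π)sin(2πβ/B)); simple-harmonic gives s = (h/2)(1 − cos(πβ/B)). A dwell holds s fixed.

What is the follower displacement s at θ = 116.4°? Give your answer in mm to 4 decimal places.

seg 1 [0°–72.9°] cycloidal, h=21: full span → s += 21 → s = 21.0000
seg 2 [72.9°–110.4°] uniform, h=25: full span → s += 25 → s = 46.0000
seg 3 [110.4°–184.3°] cycloidal, h=18: θ=116.4° here. β=6, B=73.9. 18·(0.0812 − sin(2π·0.0812)/(2π)) = 0.0626 → s = 46.0626

46.0626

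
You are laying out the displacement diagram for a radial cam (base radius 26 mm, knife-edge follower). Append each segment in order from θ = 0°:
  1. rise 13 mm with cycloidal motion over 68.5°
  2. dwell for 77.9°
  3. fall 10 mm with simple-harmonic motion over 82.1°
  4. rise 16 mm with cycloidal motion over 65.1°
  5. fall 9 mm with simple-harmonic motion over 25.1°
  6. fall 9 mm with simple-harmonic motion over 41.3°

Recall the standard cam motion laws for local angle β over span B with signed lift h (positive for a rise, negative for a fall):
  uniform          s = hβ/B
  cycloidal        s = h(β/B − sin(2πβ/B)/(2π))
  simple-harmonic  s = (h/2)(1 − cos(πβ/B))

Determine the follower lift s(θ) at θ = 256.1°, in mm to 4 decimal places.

seg 1 [0°–68.5°] cycloidal, h=13: full span → s += 13 → s = 13.0000
seg 2 [68.5°–146.4°] dwell: s stays 13.0000
seg 3 [146.4°–228.5°] simple-harmonic, h=-10: full span → s += -10 → s = 3.0000
seg 4 [228.5°–293.6°] cycloidal, h=16: θ=256.1° here. β=27.6, B=65.1. 16·(0.4240 − sin(2π·0.4240)/(2π)) = 5.6126 → s = 8.6126

8.6126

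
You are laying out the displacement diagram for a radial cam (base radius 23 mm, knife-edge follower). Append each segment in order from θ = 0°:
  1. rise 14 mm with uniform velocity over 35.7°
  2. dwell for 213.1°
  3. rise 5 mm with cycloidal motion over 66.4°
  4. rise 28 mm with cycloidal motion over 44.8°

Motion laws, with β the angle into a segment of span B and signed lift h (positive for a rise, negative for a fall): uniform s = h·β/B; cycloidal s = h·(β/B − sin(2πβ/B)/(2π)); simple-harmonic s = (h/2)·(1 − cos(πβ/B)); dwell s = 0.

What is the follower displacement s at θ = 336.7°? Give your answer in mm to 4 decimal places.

seg 1 [0°–35.7°] uniform, h=14: full span → s += 14 → s = 14.0000
seg 2 [35.7°–248.8°] dwell: s stays 14.0000
seg 3 [248.8°–315.2°] cycloidal, h=5: full span → s += 5 → s = 19.0000
seg 4 [315.2°–360°] cycloidal, h=28: θ=336.7° here. β=21.5, B=44.8. 28·(0.4799 − sin(2π·0.4799)/(2π)) = 12.8765 → s = 31.8765

31.8765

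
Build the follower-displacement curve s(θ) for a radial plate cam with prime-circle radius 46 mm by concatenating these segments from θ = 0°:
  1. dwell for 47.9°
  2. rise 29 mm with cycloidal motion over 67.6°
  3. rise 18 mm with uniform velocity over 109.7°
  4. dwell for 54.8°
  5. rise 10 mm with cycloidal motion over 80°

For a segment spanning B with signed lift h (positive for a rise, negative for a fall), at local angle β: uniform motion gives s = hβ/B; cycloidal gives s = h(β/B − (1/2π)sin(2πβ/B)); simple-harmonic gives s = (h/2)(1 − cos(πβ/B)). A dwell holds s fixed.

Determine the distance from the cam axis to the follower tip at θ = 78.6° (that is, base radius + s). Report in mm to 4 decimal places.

seg 1 [0°–47.9°] dwell: s stays 0.0000
seg 2 [47.9°–115.5°] cycloidal, h=29: θ=78.6° here. β=30.7, B=67.6. 29·(0.4541 − sin(2π·0.4541)/(2π)) = 11.8586 → s = 11.8586
radial distance = base radius + s = 46 + 11.8586 = 57.8586

57.8586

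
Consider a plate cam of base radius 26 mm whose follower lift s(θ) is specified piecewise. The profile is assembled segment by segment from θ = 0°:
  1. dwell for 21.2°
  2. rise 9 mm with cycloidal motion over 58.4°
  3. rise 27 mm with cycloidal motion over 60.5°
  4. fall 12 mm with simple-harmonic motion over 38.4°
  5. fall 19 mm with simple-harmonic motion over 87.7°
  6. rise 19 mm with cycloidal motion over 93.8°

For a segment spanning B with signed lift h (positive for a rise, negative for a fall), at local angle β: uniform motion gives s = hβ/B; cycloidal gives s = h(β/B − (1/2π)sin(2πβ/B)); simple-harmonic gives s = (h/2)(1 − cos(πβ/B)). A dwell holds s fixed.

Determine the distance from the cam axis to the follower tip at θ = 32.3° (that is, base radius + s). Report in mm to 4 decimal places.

seg 1 [0°–21.2°] dwell: s stays 0.0000
seg 2 [21.2°–79.6°] cycloidal, h=9: θ=32.3° here. β=11.1, B=58.4. 9·(0.1901 − sin(2π·0.1901)/(2π)) = 0.3786 → s = 0.3786
radial distance = base radius + s = 26 + 0.3786 = 26.3786

26.3786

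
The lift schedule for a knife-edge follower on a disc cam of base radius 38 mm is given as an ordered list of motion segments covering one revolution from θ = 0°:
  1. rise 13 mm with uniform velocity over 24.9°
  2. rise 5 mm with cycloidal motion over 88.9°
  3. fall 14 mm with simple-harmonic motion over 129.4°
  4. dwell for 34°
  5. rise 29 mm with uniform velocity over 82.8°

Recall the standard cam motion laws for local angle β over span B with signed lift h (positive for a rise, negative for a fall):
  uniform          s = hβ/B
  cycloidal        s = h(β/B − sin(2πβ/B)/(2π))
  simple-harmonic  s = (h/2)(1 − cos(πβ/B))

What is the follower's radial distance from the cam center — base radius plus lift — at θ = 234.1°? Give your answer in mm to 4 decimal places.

seg 1 [0°–24.9°] uniform, h=13: full span → s += 13 → s = 13.0000
seg 2 [24.9°–113.8°] cycloidal, h=5: full span → s += 5 → s = 18.0000
seg 3 [113.8°–243.2°] simple-harmonic, h=-14: θ=234.1° here. β=120.3, B=129.4. -14/2·(1 − cos(π·0.9297)) = -13.8299 → s = 4.1701
radial distance = base radius + s = 38 + 4.1701 = 42.1701

42.1701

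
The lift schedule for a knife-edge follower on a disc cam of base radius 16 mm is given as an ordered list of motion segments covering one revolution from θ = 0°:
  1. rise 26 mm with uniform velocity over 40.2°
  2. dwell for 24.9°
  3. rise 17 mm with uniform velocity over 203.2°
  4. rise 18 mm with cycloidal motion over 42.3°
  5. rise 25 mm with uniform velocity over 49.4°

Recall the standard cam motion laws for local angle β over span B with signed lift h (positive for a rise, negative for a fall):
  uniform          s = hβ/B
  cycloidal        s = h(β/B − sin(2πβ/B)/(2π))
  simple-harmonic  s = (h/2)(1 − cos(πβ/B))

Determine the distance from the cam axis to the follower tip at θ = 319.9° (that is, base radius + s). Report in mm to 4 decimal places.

seg 1 [0°–40.2°] uniform, h=26: full span → s += 26 → s = 26.0000
seg 2 [40.2°–65.1°] dwell: s stays 26.0000
seg 3 [65.1°–268.3°] uniform, h=17: full span → s += 17 → s = 43.0000
seg 4 [268.3°–310.6°] cycloidal, h=18: full span → s += 18 → s = 61.0000
seg 5 [310.6°–360°] uniform, h=25: θ=319.9° here. β=9.3, B=49.4. 25·9.3/49.4 = 4.7065 → s = 65.7065
radial distance = base radius + s = 16 + 65.7065 = 81.7065

81.7065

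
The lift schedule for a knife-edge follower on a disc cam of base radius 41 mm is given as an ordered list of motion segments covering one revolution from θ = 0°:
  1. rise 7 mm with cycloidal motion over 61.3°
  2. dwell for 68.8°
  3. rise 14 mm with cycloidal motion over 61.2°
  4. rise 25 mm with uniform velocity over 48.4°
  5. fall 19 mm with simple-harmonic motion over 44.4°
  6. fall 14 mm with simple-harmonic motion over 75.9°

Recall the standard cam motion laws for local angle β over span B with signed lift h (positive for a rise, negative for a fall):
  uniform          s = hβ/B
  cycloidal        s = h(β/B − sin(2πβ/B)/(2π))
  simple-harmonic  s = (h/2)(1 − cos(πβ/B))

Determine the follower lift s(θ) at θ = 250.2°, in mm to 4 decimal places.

seg 1 [0°–61.3°] cycloidal, h=7: full span → s += 7 → s = 7.0000
seg 2 [61.3°–130.1°] dwell: s stays 7.0000
seg 3 [130.1°–191.3°] cycloidal, h=14: full span → s += 14 → s = 21.0000
seg 4 [191.3°–239.7°] uniform, h=25: full span → s += 25 → s = 46.0000
seg 5 [239.7°–284.1°] simple-harmonic, h=-19: θ=250.2° here. β=10.5, B=44.4. -19/2·(1 − cos(π·0.2365)) = -2.5034 → s = 43.4966

43.4966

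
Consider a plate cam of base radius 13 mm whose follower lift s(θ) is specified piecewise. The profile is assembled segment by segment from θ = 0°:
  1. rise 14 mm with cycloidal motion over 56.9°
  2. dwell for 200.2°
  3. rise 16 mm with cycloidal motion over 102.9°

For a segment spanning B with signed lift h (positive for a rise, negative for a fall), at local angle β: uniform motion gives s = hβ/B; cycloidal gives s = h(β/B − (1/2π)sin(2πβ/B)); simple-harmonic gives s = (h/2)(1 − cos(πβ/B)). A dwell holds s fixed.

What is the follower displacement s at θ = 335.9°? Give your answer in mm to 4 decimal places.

seg 1 [0°–56.9°] cycloidal, h=14: full span → s += 14 → s = 14.0000
seg 2 [56.9°–257.1°] dwell: s stays 14.0000
seg 3 [257.1°–360°] cycloidal, h=16: θ=335.9° here. β=78.8, B=102.9. 16·(0.7658 − sin(2π·0.7658)/(2π)) = 14.7866 → s = 28.7866

28.7866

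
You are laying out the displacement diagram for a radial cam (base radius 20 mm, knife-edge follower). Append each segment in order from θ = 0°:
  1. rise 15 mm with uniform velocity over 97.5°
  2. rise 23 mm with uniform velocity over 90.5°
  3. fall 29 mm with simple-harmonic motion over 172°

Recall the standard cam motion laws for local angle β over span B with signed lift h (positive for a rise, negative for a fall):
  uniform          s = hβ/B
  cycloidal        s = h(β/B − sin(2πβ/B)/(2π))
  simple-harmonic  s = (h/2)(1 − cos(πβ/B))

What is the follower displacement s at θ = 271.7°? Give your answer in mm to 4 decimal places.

seg 1 [0°–97.5°] uniform, h=15: full span → s += 15 → s = 15.0000
seg 2 [97.5°–188°] uniform, h=23: full span → s += 23 → s = 38.0000
seg 3 [188°–360°] simple-harmonic, h=-29: θ=271.7° here. β=83.7, B=172. -29/2·(1 − cos(π·0.4866)) = -13.8910 → s = 24.1090

24.1090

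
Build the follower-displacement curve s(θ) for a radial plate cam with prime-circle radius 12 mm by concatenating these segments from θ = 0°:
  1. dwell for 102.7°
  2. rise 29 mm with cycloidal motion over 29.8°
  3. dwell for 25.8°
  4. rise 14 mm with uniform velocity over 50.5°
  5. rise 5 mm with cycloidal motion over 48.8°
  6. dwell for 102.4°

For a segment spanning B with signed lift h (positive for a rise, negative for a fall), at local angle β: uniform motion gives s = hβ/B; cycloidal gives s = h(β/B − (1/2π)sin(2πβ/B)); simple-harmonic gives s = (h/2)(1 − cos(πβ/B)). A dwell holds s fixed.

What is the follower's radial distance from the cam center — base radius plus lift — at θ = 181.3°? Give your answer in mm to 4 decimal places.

seg 1 [0°–102.7°] dwell: s stays 0.0000
seg 2 [102.7°–132.5°] cycloidal, h=29: full span → s += 29 → s = 29.0000
seg 3 [132.5°–158.3°] dwell: s stays 29.0000
seg 4 [158.3°–208.8°] uniform, h=14: θ=181.3° here. β=23, B=50.5. 14·23/50.5 = 6.3762 → s = 35.3762
radial distance = base radius + s = 12 + 35.3762 = 47.3762

47.3762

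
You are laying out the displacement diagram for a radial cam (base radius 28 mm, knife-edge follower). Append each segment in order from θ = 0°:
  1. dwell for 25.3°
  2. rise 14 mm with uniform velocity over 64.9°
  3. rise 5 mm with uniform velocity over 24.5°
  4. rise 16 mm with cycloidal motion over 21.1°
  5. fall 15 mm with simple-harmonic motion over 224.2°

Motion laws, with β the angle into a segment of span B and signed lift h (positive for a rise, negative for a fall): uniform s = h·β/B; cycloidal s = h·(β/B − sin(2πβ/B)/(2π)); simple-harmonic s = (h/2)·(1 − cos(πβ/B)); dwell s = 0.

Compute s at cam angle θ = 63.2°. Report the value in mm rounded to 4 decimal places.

seg 1 [0°–25.3°] dwell: s stays 0.0000
seg 2 [25.3°–90.2°] uniform, h=14: θ=63.2° here. β=37.9, B=64.9. 14·37.9/64.9 = 8.1757 → s = 8.1757

8.1757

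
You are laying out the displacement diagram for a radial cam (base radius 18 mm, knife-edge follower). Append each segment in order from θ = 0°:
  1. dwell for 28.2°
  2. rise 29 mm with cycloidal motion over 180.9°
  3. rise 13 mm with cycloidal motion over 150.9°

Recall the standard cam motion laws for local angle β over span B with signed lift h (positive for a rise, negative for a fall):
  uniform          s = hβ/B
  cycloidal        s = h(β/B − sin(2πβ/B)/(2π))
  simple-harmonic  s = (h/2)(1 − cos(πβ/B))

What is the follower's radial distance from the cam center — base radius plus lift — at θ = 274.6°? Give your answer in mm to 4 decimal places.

seg 1 [0°–28.2°] dwell: s stays 0.0000
seg 2 [28.2°–209.1°] cycloidal, h=29: full span → s += 29 → s = 29.0000
seg 3 [209.1°–360°] cycloidal, h=13: θ=274.6° here. β=65.5, B=150.9. 13·(0.4341 − sin(2π·0.4341)/(2π)) = 4.8099 → s = 33.8099
radial distance = base radius + s = 18 + 33.8099 = 51.8099

51.8099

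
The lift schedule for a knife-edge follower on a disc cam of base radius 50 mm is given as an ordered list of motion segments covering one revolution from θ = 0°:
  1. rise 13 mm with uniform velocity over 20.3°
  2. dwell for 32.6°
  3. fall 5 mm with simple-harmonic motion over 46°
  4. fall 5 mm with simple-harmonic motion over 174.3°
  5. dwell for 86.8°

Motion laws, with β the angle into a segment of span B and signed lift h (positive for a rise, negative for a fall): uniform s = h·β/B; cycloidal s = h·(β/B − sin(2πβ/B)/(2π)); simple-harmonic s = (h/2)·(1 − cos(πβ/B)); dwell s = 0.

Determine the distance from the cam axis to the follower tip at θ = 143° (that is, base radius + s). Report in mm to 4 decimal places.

seg 1 [0°–20.3°] uniform, h=13: full span → s += 13 → s = 13.0000
seg 2 [20.3°–52.9°] dwell: s stays 13.0000
seg 3 [52.9°–98.9°] simple-harmonic, h=-5: full span → s += -5 → s = 8.0000
seg 4 [98.9°–273.2°] simple-harmonic, h=-5: θ=143° here. β=44.1, B=174.3. -5/2·(1 − cos(π·0.2530)) = -0.7490 → s = 7.2510
radial distance = base radius + s = 50 + 7.2510 = 57.2510

57.2510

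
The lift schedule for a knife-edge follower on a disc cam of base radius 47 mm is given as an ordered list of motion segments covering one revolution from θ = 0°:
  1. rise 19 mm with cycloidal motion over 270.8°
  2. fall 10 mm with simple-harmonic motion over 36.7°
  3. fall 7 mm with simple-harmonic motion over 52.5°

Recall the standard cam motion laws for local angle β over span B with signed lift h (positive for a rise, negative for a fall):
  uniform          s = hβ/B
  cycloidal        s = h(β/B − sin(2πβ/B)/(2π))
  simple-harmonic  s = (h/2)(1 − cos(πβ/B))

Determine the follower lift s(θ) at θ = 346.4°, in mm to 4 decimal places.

seg 1 [0°–270.8°] cycloidal, h=19: full span → s += 19 → s = 19.0000
seg 2 [270.8°–307.5°] simple-harmonic, h=-10: full span → s += -10 → s = 9.0000
seg 3 [307.5°–360°] simple-harmonic, h=-7: θ=346.4° here. β=38.9, B=52.5. -7/2·(1 − cos(π·0.7410)) = -5.9035 → s = 3.0965

3.0965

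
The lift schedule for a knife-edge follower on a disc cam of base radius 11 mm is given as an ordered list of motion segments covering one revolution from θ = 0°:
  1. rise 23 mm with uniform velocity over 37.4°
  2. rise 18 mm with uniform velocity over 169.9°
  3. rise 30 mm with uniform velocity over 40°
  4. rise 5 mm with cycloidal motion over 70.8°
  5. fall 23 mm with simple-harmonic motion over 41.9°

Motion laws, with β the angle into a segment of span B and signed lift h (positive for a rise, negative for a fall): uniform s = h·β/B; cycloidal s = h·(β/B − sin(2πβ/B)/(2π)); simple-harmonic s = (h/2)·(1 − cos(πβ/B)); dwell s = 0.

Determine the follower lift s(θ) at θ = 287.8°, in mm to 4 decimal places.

seg 1 [0°–37.4°] uniform, h=23: full span → s += 23 → s = 23.0000
seg 2 [37.4°–207.3°] uniform, h=18: full span → s += 18 → s = 41.0000
seg 3 [207.3°–247.3°] uniform, h=30: full span → s += 30 → s = 71.0000
seg 4 [247.3°–318.1°] cycloidal, h=5: θ=287.8° here. β=40.5, B=70.8. 5·(0.5720 − sin(2π·0.5720)/(2π)) = 3.2082 → s = 74.2082

74.2082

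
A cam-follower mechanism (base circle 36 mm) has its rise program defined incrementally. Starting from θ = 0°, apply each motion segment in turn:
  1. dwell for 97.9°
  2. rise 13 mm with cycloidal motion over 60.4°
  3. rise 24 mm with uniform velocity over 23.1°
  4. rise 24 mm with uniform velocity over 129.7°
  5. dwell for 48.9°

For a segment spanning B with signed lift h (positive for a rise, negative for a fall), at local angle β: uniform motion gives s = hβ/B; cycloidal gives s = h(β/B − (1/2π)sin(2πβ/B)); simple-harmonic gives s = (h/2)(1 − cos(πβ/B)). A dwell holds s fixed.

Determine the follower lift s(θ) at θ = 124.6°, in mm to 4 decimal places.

seg 1 [0°–97.9°] dwell: s stays 0.0000
seg 2 [97.9°–158.3°] cycloidal, h=13: θ=124.6° here. β=26.7, B=60.4. 13·(0.4421 − sin(2π·0.4421)/(2π)) = 5.0099 → s = 5.0099

5.0099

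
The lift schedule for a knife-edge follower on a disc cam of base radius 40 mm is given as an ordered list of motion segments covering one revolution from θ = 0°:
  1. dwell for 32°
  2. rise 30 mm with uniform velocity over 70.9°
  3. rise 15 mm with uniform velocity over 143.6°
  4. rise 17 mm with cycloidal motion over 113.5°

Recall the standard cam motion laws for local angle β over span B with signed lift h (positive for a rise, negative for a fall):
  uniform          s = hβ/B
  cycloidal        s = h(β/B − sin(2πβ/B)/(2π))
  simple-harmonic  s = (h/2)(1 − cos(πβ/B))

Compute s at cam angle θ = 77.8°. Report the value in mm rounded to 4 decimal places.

seg 1 [0°–32°] dwell: s stays 0.0000
seg 2 [32°–102.9°] uniform, h=30: θ=77.8° here. β=45.8, B=70.9. 30·45.8/70.9 = 19.3794 → s = 19.3794

19.3794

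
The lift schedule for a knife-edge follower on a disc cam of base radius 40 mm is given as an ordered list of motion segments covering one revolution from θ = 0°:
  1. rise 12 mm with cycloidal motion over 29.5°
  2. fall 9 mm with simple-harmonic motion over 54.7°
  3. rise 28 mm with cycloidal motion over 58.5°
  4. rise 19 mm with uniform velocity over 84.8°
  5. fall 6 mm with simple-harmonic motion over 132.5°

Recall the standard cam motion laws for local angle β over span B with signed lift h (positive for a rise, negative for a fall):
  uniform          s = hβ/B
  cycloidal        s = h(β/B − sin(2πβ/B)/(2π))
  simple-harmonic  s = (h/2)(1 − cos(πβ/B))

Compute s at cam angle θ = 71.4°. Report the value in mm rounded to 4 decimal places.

seg 1 [0°–29.5°] cycloidal, h=12: full span → s += 12 → s = 12.0000
seg 2 [29.5°–84.2°] simple-harmonic, h=-9: θ=71.4° here. β=41.9, B=54.7. -9/2·(1 − cos(π·0.7660)) = -7.8378 → s = 4.1622

4.1622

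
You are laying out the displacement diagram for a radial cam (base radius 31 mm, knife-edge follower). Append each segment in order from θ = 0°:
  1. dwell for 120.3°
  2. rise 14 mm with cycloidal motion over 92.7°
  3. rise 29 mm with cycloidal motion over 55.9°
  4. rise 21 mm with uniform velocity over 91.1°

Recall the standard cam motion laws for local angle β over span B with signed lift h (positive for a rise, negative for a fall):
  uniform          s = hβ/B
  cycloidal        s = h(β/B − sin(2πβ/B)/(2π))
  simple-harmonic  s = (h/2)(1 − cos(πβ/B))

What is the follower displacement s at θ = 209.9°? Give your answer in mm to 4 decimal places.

seg 1 [0°–120.3°] dwell: s stays 0.0000
seg 2 [120.3°–213°] cycloidal, h=14: θ=209.9° here. β=89.6, B=92.7. 14·(0.9666 − sin(2π·0.9666)/(2π)) = 13.9966 → s = 13.9966

13.9966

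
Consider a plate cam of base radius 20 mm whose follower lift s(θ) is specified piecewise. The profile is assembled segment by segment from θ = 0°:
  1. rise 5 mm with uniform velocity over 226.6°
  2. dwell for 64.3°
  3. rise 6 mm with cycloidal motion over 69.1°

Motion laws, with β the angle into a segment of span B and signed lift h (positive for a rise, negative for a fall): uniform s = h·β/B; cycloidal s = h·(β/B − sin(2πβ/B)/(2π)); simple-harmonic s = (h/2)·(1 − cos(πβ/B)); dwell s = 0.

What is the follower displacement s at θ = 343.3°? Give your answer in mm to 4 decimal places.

seg 1 [0°–226.6°] uniform, h=5: full span → s += 5 → s = 5.0000
seg 2 [226.6°–290.9°] dwell: s stays 5.0000
seg 3 [290.9°–360°] cycloidal, h=6: θ=343.3° here. β=52.4, B=69.1. 6·(0.7583 − sin(2π·0.7583)/(2π)) = 5.5036 → s = 10.5036

10.5036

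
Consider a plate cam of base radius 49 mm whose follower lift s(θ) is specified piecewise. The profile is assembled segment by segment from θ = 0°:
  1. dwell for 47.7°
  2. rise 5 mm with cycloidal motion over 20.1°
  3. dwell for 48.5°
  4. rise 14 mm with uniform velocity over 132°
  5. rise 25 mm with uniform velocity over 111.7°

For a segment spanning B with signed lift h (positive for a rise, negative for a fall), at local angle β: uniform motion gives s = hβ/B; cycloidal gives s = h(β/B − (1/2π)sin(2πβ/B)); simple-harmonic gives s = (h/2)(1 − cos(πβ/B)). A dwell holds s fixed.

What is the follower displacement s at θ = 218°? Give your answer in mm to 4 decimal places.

seg 1 [0°–47.7°] dwell: s stays 0.0000
seg 2 [47.7°–67.8°] cycloidal, h=5: full span → s += 5 → s = 5.0000
seg 3 [67.8°–116.3°] dwell: s stays 5.0000
seg 4 [116.3°–248.3°] uniform, h=14: θ=218° here. β=101.7, B=132. 14·101.7/132 = 10.7864 → s = 15.7864

15.7864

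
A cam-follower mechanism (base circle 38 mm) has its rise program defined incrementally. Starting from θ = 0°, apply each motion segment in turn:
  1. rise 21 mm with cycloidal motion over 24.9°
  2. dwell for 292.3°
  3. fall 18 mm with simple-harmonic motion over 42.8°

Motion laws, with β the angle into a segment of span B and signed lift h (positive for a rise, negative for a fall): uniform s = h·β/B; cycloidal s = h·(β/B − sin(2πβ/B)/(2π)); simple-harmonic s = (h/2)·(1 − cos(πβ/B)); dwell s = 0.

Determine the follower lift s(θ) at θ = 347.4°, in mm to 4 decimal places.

seg 1 [0°–24.9°] cycloidal, h=21: full span → s += 21 → s = 21.0000
seg 2 [24.9°–317.2°] dwell: s stays 21.0000
seg 3 [317.2°–360°] simple-harmonic, h=-18: θ=347.4° here. β=30.2, B=42.8. -18/2·(1 − cos(π·0.7056)) = -14.4175 → s = 6.5825

6.5825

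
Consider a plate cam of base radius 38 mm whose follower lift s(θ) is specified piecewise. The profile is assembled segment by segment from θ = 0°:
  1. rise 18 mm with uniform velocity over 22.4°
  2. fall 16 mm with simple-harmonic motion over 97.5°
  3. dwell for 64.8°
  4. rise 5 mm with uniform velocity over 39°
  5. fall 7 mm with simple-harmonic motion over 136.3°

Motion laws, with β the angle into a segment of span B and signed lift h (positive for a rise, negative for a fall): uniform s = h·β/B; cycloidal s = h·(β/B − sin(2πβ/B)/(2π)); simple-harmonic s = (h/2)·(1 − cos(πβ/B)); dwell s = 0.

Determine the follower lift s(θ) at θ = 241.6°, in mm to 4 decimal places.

seg 1 [0°–22.4°] uniform, h=18: full span → s += 18 → s = 18.0000
seg 2 [22.4°–119.9°] simple-harmonic, h=-16: full span → s += -16 → s = 2.0000
seg 3 [119.9°–184.7°] dwell: s stays 2.0000
seg 4 [184.7°–223.7°] uniform, h=5: full span → s += 5 → s = 7.0000
seg 5 [223.7°–360°] simple-harmonic, h=-7: θ=241.6° here. β=17.9, B=136.3. -7/2·(1 − cos(π·0.1313)) = -0.2937 → s = 6.7063

6.7063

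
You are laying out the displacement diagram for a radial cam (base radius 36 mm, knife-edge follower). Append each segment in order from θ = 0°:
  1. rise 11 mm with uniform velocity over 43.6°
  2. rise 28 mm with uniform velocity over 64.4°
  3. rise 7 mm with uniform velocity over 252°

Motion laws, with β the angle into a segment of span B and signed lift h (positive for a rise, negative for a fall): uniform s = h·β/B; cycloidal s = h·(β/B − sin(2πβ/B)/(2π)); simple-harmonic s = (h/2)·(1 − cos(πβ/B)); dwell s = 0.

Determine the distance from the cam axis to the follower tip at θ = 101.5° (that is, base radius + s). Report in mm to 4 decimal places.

seg 1 [0°–43.6°] uniform, h=11: full span → s += 11 → s = 11.0000
seg 2 [43.6°–108°] uniform, h=28: θ=101.5° here. β=57.9, B=64.4. 28·57.9/64.4 = 25.1739 → s = 36.1739
radial distance = base radius + s = 36 + 36.1739 = 72.1739

72.1739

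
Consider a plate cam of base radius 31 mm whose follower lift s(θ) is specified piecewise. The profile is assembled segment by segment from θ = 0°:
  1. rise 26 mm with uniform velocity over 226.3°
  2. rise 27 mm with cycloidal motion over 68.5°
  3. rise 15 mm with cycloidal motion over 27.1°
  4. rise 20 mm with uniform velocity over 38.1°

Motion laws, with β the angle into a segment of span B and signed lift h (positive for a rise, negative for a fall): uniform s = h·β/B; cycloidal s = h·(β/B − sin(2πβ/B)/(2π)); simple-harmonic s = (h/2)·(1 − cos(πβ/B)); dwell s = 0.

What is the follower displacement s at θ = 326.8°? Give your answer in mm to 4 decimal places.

seg 1 [0°–226.3°] uniform, h=26: full span → s += 26 → s = 26.0000
seg 2 [226.3°–294.8°] cycloidal, h=27: full span → s += 27 → s = 53.0000
seg 3 [294.8°–321.9°] cycloidal, h=15: full span → s += 15 → s = 68.0000
seg 4 [321.9°–360°] uniform, h=20: θ=326.8° here. β=4.9, B=38.1. 20·4.9/38.1 = 2.5722 → s = 70.5722

70.5722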